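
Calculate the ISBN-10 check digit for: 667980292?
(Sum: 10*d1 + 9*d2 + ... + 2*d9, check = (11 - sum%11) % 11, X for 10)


Weighted sum: 320
320 mod 11 = 1

Check digit: X


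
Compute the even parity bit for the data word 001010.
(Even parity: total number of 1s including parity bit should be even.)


Number of 1s in data: 2
Parity bit: 0

0


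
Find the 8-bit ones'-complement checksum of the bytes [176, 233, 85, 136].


Sum = 630 mod 256 = 118
Complement = 137

137


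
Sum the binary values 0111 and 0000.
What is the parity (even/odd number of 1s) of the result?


0111 = 7
0000 = 0
Sum = 7 = 111
1s count = 3

odd parity (3 ones in 111)


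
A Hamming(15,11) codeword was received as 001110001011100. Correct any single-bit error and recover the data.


Syndrome = 1: error at position 1

Data: 11001011100 (corrected bit 1)


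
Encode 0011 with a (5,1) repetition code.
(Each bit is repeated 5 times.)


Each bit -> 5 copies

00000000001111111111


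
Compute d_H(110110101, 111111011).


XOR: 001001110
Count of 1s: 4

4


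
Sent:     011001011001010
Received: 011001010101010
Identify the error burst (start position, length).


XOR: 000000001100000

Burst at position 8, length 2


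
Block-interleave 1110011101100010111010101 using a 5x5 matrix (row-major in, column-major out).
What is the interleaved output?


Matrix:
  11100
  11101
  10001
  01110
  10101
Read columns: 1110111010110110001001101

1110111010110110001001101


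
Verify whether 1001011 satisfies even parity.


Number of 1s: 4

Yes, parity is correct (4 ones)


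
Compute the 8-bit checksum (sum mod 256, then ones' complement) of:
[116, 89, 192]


Sum = 397 mod 256 = 141
Complement = 114

114


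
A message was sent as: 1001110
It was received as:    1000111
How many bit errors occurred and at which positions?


XOR: 0001001

2 error(s) at position(s): 3, 6


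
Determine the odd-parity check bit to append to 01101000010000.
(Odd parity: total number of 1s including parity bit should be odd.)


Number of 1s in data: 4
Parity bit: 1

1


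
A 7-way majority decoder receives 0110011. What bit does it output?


Ones: 4 out of 7
Threshold: 4

1 (4/7 voted 1)


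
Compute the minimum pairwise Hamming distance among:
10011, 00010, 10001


Comparing all pairs, minimum distance: 1
Can detect 0 errors, correct 0 errors

1


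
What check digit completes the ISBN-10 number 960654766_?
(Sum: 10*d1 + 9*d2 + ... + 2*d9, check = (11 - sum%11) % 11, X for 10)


Weighted sum: 294
294 mod 11 = 8

Check digit: 3


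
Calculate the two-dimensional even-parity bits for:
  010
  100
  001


Row parities: 111
Column parities: 111

Row P: 111, Col P: 111, Corner: 1


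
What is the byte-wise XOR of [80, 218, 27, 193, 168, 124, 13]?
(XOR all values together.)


XOR chain: 80 ^ 218 ^ 27 ^ 193 ^ 168 ^ 124 ^ 13 = 137

137


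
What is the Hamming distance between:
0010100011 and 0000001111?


XOR: 0010101100
Count of 1s: 4

4


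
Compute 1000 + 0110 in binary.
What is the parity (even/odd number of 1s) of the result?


1000 = 8
0110 = 6
Sum = 14 = 1110
1s count = 3

odd parity (3 ones in 1110)


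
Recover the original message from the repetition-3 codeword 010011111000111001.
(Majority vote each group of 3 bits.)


Groups: 010, 011, 111, 000, 111, 001
Majority votes: 011010

011010


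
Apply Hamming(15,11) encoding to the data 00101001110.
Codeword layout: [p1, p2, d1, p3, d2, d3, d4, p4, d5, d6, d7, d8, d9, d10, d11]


Parity bits: p1=0, p2=0, p3=0, p4=0

000001001001110


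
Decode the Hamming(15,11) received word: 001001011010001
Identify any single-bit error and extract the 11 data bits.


Syndrome = 0: no error detected

Data: 10101010001 (no errors)


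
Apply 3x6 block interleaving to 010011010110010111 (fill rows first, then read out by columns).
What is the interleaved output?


Matrix:
  010011
  010110
  010111
Read columns: 000111000011111101

000111000011111101


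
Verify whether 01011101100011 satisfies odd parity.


Number of 1s: 8

No, parity error (8 ones)


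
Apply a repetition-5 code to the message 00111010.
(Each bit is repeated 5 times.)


Each bit -> 5 copies

0000000000111111111111111000001111100000


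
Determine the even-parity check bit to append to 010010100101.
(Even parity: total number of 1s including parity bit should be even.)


Number of 1s in data: 5
Parity bit: 1

1


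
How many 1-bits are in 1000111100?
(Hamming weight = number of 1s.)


Counting 1s in 1000111100

5


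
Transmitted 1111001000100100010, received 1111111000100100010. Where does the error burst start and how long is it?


XOR: 0000110000000000000

Burst at position 4, length 2


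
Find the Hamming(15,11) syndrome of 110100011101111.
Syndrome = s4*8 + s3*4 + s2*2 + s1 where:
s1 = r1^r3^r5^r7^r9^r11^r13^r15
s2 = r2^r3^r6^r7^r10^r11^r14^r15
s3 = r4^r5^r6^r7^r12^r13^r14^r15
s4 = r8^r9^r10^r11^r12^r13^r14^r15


s1=0, s2=0, s3=1, s4=1

Syndrome = 12 (error at position 12)


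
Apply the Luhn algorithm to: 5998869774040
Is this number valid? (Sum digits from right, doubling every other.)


Luhn sum = 78
78 mod 10 = 8

Invalid (Luhn sum mod 10 = 8)


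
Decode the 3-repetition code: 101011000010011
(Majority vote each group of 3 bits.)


Groups: 101, 011, 000, 010, 011
Majority votes: 11001

11001


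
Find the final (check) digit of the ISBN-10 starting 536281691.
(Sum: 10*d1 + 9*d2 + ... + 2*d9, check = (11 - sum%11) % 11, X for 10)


Weighted sum: 245
245 mod 11 = 3

Check digit: 8


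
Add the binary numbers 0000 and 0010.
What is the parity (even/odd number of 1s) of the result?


0000 = 0
0010 = 2
Sum = 2 = 10
1s count = 1

odd parity (1 ones in 10)


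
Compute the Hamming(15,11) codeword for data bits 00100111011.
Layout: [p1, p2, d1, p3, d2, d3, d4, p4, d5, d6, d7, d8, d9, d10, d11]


Parity bits: p1=0, p2=1, p3=0, p4=1

010001010111011


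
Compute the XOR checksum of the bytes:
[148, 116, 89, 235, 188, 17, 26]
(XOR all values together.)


XOR chain: 148 ^ 116 ^ 89 ^ 235 ^ 188 ^ 17 ^ 26 = 229

229


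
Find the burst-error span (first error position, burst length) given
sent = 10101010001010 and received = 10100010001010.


XOR: 00001000000000

Burst at position 4, length 1


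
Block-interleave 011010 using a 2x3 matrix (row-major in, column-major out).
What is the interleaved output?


Matrix:
  011
  010
Read columns: 001110

001110


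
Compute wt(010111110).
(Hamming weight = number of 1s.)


Counting 1s in 010111110

6


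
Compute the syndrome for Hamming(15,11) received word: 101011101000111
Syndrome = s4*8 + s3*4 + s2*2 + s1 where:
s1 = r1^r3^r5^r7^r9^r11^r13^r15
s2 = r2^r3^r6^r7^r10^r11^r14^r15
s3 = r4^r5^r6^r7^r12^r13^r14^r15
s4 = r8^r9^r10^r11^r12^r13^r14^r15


s1=1, s2=1, s3=0, s4=0

Syndrome = 3 (error at position 3)


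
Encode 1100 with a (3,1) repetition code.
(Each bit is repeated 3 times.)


Each bit -> 3 copies

111111000000


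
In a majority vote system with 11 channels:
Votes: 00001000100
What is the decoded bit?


Ones: 2 out of 11
Threshold: 6

0 (2/11 voted 1)


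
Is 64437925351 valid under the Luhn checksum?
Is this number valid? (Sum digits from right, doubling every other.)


Luhn sum = 48
48 mod 10 = 8

Invalid (Luhn sum mod 10 = 8)


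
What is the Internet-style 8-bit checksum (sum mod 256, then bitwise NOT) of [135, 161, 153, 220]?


Sum = 669 mod 256 = 157
Complement = 98

98


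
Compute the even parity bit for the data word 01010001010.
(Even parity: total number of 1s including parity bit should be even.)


Number of 1s in data: 4
Parity bit: 0

0


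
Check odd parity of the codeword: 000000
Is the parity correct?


Number of 1s: 0

No, parity error (0 ones)


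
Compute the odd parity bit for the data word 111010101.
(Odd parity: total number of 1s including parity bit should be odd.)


Number of 1s in data: 6
Parity bit: 1

1


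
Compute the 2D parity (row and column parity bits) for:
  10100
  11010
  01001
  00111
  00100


Row parities: 01011
Column parities: 00100

Row P: 01011, Col P: 00100, Corner: 1


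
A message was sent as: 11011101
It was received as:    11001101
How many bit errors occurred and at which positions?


XOR: 00010000

1 error(s) at position(s): 3


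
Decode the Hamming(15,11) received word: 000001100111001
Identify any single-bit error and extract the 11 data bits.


Syndrome = 3: error at position 3

Data: 10110111001 (corrected bit 3)


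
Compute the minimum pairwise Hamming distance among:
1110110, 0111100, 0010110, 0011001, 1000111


Comparing all pairs, minimum distance: 2
Can detect 1 errors, correct 0 errors

2


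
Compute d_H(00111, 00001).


XOR: 00110
Count of 1s: 2

2


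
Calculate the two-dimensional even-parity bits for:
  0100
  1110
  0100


Row parities: 111
Column parities: 1110

Row P: 111, Col P: 1110, Corner: 1


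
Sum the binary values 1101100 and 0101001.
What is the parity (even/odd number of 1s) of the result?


1101100 = 108
0101001 = 41
Sum = 149 = 10010101
1s count = 4

even parity (4 ones in 10010101)


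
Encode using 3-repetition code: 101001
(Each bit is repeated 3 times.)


Each bit -> 3 copies

111000111000000111


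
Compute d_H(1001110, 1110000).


XOR: 0111110
Count of 1s: 5

5


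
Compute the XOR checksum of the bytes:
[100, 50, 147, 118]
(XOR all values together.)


XOR chain: 100 ^ 50 ^ 147 ^ 118 = 179

179


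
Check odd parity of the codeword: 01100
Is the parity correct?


Number of 1s: 2

No, parity error (2 ones)


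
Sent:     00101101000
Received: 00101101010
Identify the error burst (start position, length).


XOR: 00000000010

Burst at position 9, length 1


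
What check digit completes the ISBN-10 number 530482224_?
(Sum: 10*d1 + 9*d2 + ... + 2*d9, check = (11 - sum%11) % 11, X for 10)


Weighted sum: 185
185 mod 11 = 9

Check digit: 2


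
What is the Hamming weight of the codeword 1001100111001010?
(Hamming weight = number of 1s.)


Counting 1s in 1001100111001010

8


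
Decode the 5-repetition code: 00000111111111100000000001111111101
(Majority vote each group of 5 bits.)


Groups: 00000, 11111, 11111, 00000, 00000, 11111, 11101
Majority votes: 0110011

0110011


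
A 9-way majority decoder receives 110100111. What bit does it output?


Ones: 6 out of 9
Threshold: 5

1 (6/9 voted 1)


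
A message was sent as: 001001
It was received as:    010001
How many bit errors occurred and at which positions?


XOR: 011000

2 error(s) at position(s): 1, 2


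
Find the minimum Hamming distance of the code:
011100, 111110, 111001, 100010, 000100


Comparing all pairs, minimum distance: 2
Can detect 1 errors, correct 0 errors

2


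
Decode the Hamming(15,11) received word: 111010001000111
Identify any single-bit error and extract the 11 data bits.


Syndrome = 0: no error detected

Data: 11001000111 (no errors)


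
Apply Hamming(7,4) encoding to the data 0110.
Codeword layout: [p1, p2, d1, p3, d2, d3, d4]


Parity bits: p1=1, p2=1, p3=0

1100110


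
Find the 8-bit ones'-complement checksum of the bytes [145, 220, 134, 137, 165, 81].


Sum = 882 mod 256 = 114
Complement = 141

141


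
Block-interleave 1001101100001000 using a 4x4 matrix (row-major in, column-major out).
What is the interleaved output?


Matrix:
  1001
  1011
  0000
  1000
Read columns: 1101000001001100

1101000001001100


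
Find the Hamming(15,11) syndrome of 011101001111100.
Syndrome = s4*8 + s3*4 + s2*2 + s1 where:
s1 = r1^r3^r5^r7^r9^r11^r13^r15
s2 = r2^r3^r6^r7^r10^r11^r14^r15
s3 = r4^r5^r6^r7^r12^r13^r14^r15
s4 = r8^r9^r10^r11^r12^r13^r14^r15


s1=0, s2=1, s3=0, s4=1

Syndrome = 10 (error at position 10)


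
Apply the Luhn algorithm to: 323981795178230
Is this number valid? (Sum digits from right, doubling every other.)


Luhn sum = 74
74 mod 10 = 4

Invalid (Luhn sum mod 10 = 4)


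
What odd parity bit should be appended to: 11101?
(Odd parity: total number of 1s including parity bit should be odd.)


Number of 1s in data: 4
Parity bit: 1

1


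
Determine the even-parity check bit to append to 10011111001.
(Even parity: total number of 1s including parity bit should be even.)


Number of 1s in data: 7
Parity bit: 1

1


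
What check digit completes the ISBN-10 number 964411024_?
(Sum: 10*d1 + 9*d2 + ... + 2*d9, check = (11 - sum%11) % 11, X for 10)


Weighted sum: 229
229 mod 11 = 9

Check digit: 2


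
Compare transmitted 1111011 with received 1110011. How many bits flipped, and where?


XOR: 0001000

1 error(s) at position(s): 3


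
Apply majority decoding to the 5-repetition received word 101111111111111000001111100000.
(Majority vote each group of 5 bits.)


Groups: 10111, 11111, 11111, 00000, 11111, 00000
Majority votes: 111010

111010


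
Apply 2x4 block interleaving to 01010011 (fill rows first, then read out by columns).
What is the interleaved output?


Matrix:
  0101
  0011
Read columns: 00100111

00100111


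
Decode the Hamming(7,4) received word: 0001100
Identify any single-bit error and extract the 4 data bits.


Syndrome = 1: error at position 1

Data: 0100 (corrected bit 1)


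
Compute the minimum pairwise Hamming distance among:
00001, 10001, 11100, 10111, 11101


Comparing all pairs, minimum distance: 1
Can detect 0 errors, correct 0 errors

1


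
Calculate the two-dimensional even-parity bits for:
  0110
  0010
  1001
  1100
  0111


Row parities: 01001
Column parities: 0110

Row P: 01001, Col P: 0110, Corner: 0


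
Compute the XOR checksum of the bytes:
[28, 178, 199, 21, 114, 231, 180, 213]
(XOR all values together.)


XOR chain: 28 ^ 178 ^ 199 ^ 21 ^ 114 ^ 231 ^ 180 ^ 213 = 136

136


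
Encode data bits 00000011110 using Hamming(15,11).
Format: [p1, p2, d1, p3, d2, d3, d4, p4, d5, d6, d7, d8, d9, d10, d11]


Parity bits: p1=0, p2=0, p3=1, p4=0

000100000011110


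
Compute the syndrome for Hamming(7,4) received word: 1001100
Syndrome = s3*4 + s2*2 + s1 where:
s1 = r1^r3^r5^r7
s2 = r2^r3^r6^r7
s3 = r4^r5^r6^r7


s1=0, s2=0, s3=0

Syndrome = 0 (no error)


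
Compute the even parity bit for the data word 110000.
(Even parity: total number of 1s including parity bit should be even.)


Number of 1s in data: 2
Parity bit: 0

0


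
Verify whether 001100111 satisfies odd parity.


Number of 1s: 5

Yes, parity is correct (5 ones)


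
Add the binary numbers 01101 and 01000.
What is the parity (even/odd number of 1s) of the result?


01101 = 13
01000 = 8
Sum = 21 = 10101
1s count = 3

odd parity (3 ones in 10101)


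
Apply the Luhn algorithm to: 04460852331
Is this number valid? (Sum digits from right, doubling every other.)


Luhn sum = 41
41 mod 10 = 1

Invalid (Luhn sum mod 10 = 1)


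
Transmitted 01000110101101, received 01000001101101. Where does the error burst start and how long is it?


XOR: 00000111000000

Burst at position 5, length 3


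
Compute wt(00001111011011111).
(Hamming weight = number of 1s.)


Counting 1s in 00001111011011111

11


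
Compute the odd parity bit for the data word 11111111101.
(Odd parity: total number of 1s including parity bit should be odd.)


Number of 1s in data: 10
Parity bit: 1

1


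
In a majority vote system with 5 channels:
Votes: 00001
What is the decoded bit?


Ones: 1 out of 5
Threshold: 3

0 (1/5 voted 1)


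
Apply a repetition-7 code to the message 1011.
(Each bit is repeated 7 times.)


Each bit -> 7 copies

1111111000000011111111111111


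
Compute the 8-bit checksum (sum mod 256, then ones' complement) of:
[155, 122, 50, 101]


Sum = 428 mod 256 = 172
Complement = 83

83


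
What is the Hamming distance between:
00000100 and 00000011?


XOR: 00000111
Count of 1s: 3

3


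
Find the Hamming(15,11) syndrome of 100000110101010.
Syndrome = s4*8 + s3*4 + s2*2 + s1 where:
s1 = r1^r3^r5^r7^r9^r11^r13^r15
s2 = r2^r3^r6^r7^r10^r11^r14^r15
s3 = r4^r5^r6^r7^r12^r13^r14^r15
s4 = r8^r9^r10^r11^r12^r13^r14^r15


s1=0, s2=1, s3=1, s4=0

Syndrome = 6 (error at position 6)


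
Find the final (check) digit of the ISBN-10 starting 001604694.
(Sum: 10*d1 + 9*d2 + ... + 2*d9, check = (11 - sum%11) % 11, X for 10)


Weighted sum: 129
129 mod 11 = 8

Check digit: 3


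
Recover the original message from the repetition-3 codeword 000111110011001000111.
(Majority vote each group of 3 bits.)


Groups: 000, 111, 110, 011, 001, 000, 111
Majority votes: 0111001

0111001


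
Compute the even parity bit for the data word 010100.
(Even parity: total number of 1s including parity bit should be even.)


Number of 1s in data: 2
Parity bit: 0

0


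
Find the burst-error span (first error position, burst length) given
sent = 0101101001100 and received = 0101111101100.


XOR: 0000010100000

Burst at position 5, length 3


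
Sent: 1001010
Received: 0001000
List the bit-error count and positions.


XOR: 1000010

2 error(s) at position(s): 0, 5


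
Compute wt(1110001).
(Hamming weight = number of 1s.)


Counting 1s in 1110001

4


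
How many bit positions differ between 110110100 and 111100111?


XOR: 001010011
Count of 1s: 4

4


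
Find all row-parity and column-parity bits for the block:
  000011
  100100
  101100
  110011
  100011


Row parities: 00101
Column parities: 011011

Row P: 00101, Col P: 011011, Corner: 0


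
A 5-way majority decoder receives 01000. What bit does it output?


Ones: 1 out of 5
Threshold: 3

0 (1/5 voted 1)


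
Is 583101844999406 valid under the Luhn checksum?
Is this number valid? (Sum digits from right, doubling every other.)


Luhn sum = 76
76 mod 10 = 6

Invalid (Luhn sum mod 10 = 6)


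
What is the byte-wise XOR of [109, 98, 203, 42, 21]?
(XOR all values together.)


XOR chain: 109 ^ 98 ^ 203 ^ 42 ^ 21 = 251

251


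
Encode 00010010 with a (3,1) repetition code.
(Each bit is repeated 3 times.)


Each bit -> 3 copies

000000000111000000111000


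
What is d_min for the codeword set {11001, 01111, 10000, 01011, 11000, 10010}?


Comparing all pairs, minimum distance: 1
Can detect 0 errors, correct 0 errors

1


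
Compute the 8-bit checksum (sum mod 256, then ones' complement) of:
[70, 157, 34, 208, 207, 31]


Sum = 707 mod 256 = 195
Complement = 60

60


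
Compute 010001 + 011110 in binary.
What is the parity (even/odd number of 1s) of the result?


010001 = 17
011110 = 30
Sum = 47 = 101111
1s count = 5

odd parity (5 ones in 101111)


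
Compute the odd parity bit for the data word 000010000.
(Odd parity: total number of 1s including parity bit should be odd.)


Number of 1s in data: 1
Parity bit: 0

0


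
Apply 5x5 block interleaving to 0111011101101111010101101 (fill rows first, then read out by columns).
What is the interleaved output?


Matrix:
  01110
  11101
  10111
  10101
  01101
Read columns: 0111011001111111010001111

0111011001111111010001111


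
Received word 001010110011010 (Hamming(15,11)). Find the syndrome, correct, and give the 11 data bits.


Syndrome = 0: no error detected

Data: 11010011010 (no errors)


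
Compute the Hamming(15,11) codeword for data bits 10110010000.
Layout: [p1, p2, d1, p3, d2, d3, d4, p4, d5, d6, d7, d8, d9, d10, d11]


Parity bits: p1=1, p2=0, p3=0, p4=1

101001110010000


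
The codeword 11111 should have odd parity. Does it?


Number of 1s: 5

Yes, parity is correct (5 ones)


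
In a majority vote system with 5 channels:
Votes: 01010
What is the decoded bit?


Ones: 2 out of 5
Threshold: 3

0 (2/5 voted 1)


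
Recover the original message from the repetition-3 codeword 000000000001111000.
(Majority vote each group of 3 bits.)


Groups: 000, 000, 000, 001, 111, 000
Majority votes: 000010

000010


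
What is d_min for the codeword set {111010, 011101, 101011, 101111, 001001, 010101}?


Comparing all pairs, minimum distance: 1
Can detect 0 errors, correct 0 errors

1


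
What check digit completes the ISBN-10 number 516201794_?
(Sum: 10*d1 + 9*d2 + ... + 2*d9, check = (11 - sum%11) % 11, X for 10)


Weighted sum: 189
189 mod 11 = 2

Check digit: 9


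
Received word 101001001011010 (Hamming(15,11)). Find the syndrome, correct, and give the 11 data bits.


Syndrome = 4: error at position 4

Data: 10101011010 (corrected bit 4)


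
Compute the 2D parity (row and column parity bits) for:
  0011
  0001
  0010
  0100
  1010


Row parities: 01110
Column parities: 1110

Row P: 01110, Col P: 1110, Corner: 1


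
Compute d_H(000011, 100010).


XOR: 100001
Count of 1s: 2

2


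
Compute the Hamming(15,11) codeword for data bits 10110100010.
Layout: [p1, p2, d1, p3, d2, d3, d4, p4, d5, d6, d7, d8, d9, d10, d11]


Parity bits: p1=0, p2=1, p3=1, p4=0

011101100100010


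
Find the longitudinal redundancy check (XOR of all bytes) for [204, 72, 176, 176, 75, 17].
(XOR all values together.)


XOR chain: 204 ^ 72 ^ 176 ^ 176 ^ 75 ^ 17 = 222

222


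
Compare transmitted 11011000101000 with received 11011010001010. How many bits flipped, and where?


XOR: 00000010100010

3 error(s) at position(s): 6, 8, 12


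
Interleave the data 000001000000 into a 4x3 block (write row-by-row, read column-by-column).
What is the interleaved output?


Matrix:
  000
  001
  000
  000
Read columns: 000000000100

000000000100


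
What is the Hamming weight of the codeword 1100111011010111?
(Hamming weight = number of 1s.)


Counting 1s in 1100111011010111

11


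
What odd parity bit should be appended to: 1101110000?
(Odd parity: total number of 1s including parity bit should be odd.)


Number of 1s in data: 5
Parity bit: 0

0


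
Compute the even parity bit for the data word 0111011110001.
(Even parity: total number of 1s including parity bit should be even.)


Number of 1s in data: 8
Parity bit: 0

0


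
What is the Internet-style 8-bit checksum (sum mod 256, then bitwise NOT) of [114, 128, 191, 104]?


Sum = 537 mod 256 = 25
Complement = 230

230


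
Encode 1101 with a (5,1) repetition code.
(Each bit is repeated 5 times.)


Each bit -> 5 copies

11111111110000011111


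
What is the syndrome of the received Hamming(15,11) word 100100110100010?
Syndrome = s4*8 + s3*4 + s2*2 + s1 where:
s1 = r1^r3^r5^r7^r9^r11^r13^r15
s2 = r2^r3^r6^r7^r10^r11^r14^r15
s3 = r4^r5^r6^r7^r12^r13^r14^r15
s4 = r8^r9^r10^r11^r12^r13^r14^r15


s1=0, s2=1, s3=1, s4=1

Syndrome = 14 (error at position 14)


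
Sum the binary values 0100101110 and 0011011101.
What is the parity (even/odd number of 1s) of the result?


0100101110 = 302
0011011101 = 221
Sum = 523 = 1000001011
1s count = 4

even parity (4 ones in 1000001011)


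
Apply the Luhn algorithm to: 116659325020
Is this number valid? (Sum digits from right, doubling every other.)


Luhn sum = 35
35 mod 10 = 5

Invalid (Luhn sum mod 10 = 5)


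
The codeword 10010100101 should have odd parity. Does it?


Number of 1s: 5

Yes, parity is correct (5 ones)


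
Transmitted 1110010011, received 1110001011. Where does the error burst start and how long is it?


XOR: 0000011000

Burst at position 5, length 2


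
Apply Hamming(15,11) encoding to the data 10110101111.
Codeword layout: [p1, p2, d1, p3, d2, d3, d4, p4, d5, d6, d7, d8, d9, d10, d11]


Parity bits: p1=0, p2=0, p3=0, p4=1

001001110101111


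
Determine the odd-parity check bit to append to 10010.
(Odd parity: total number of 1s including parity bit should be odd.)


Number of 1s in data: 2
Parity bit: 1

1


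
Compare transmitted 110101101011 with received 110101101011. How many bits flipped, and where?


XOR: 000000000000

0 errors (received matches sent)


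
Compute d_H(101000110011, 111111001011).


XOR: 010111111000
Count of 1s: 7

7


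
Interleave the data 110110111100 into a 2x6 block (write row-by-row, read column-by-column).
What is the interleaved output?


Matrix:
  110110
  111100
Read columns: 111101111000

111101111000


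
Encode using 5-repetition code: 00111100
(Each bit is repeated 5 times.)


Each bit -> 5 copies

0000000000111111111111111111110000000000


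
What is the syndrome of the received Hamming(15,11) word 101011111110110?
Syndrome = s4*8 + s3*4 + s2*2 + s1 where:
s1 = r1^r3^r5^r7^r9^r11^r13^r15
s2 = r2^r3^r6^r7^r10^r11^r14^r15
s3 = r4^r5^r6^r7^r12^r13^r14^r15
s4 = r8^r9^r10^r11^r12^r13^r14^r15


s1=1, s2=0, s3=1, s4=0

Syndrome = 5 (error at position 5)


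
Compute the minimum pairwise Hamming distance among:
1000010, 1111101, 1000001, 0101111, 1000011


Comparing all pairs, minimum distance: 1
Can detect 0 errors, correct 0 errors

1


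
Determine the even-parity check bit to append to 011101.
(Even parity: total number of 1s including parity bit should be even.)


Number of 1s in data: 4
Parity bit: 0

0


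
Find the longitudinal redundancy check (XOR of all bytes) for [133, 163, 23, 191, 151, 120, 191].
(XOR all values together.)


XOR chain: 133 ^ 163 ^ 23 ^ 191 ^ 151 ^ 120 ^ 191 = 222

222


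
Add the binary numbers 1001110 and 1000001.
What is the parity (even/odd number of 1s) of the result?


1001110 = 78
1000001 = 65
Sum = 143 = 10001111
1s count = 5

odd parity (5 ones in 10001111)


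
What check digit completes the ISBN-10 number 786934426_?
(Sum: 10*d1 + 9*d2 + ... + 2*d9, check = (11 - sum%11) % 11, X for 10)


Weighted sum: 325
325 mod 11 = 6

Check digit: 5


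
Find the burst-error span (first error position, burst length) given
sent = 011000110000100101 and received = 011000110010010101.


XOR: 000000000010110000

Burst at position 10, length 4


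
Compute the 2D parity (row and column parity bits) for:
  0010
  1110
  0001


Row parities: 111
Column parities: 1101

Row P: 111, Col P: 1101, Corner: 1


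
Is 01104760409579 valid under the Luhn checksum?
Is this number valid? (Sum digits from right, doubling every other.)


Luhn sum = 57
57 mod 10 = 7

Invalid (Luhn sum mod 10 = 7)


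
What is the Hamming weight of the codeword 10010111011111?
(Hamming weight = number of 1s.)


Counting 1s in 10010111011111

10


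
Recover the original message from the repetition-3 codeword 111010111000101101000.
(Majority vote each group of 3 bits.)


Groups: 111, 010, 111, 000, 101, 101, 000
Majority votes: 1010110

1010110


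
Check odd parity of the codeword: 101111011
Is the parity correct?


Number of 1s: 7

Yes, parity is correct (7 ones)


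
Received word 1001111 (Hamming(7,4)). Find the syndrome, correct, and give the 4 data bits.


Syndrome = 1: error at position 1

Data: 0111 (corrected bit 1)


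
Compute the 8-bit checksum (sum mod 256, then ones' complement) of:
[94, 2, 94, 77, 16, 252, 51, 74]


Sum = 660 mod 256 = 148
Complement = 107

107


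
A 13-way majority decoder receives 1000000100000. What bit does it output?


Ones: 2 out of 13
Threshold: 7

0 (2/13 voted 1)


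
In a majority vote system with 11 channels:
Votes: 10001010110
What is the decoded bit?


Ones: 5 out of 11
Threshold: 6

0 (5/11 voted 1)


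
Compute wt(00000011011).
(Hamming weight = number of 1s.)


Counting 1s in 00000011011

4


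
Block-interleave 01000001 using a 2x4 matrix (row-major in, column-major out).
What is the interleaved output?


Matrix:
  0100
  0001
Read columns: 00100001

00100001


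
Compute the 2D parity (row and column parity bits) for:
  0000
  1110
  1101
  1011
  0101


Row parities: 01110
Column parities: 1101

Row P: 01110, Col P: 1101, Corner: 1


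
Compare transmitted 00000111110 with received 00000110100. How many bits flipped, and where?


XOR: 00000001010

2 error(s) at position(s): 7, 9


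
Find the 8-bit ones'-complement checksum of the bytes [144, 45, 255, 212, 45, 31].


Sum = 732 mod 256 = 220
Complement = 35

35


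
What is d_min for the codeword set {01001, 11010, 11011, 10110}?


Comparing all pairs, minimum distance: 1
Can detect 0 errors, correct 0 errors

1


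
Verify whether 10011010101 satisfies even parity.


Number of 1s: 6

Yes, parity is correct (6 ones)


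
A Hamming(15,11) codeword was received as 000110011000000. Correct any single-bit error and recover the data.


Syndrome = 0: no error detected

Data: 01001000000 (no errors)


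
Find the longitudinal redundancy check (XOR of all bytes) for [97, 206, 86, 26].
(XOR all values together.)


XOR chain: 97 ^ 206 ^ 86 ^ 26 = 227

227


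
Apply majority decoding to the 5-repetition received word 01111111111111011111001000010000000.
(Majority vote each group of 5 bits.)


Groups: 01111, 11111, 11110, 11111, 00100, 00100, 00000
Majority votes: 1111000

1111000


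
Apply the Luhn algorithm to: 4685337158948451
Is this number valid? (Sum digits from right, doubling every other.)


Luhn sum = 76
76 mod 10 = 6

Invalid (Luhn sum mod 10 = 6)


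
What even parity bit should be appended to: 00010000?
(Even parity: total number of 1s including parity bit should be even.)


Number of 1s in data: 1
Parity bit: 1

1


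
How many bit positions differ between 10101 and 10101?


XOR: 00000
Count of 1s: 0

0


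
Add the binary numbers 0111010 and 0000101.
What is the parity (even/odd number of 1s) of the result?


0111010 = 58
0000101 = 5
Sum = 63 = 111111
1s count = 6

even parity (6 ones in 111111)


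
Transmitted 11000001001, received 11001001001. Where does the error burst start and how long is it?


XOR: 00001000000

Burst at position 4, length 1


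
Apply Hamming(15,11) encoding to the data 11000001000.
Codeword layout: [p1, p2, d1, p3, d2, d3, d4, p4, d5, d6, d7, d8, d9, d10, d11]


Parity bits: p1=0, p2=1, p3=0, p4=1

011010010001000


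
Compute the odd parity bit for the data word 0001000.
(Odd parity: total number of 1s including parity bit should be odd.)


Number of 1s in data: 1
Parity bit: 0

0


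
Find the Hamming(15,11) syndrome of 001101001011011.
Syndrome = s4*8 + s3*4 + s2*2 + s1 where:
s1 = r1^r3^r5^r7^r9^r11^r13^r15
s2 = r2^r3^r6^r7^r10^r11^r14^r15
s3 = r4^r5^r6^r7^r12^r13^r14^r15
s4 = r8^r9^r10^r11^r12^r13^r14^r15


s1=0, s2=1, s3=1, s4=1

Syndrome = 14 (error at position 14)


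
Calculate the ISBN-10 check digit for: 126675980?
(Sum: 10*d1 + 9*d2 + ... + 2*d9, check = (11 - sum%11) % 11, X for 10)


Weighted sum: 245
245 mod 11 = 3

Check digit: 8


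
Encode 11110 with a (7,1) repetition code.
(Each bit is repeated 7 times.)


Each bit -> 7 copies

11111111111111111111111111110000000


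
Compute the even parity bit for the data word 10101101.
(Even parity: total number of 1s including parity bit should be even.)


Number of 1s in data: 5
Parity bit: 1

1


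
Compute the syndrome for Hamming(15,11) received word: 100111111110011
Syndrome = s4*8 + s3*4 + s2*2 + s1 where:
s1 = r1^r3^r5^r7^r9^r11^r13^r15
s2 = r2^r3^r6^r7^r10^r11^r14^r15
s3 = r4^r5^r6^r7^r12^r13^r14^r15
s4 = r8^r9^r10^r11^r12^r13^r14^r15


s1=0, s2=0, s3=0, s4=0

Syndrome = 0 (no error)


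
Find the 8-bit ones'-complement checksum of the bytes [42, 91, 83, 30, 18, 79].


Sum = 343 mod 256 = 87
Complement = 168

168


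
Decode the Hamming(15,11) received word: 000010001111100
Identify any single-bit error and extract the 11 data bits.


Syndrome = 12: error at position 12

Data: 01001110100 (corrected bit 12)


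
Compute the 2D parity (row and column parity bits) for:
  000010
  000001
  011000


Row parities: 110
Column parities: 011011

Row P: 110, Col P: 011011, Corner: 0


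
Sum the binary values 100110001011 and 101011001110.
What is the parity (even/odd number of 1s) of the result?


100110001011 = 2443
101011001110 = 2766
Sum = 5209 = 1010001011001
1s count = 6

even parity (6 ones in 1010001011001)


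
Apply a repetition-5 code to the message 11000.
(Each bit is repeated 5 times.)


Each bit -> 5 copies

1111111111000000000000000


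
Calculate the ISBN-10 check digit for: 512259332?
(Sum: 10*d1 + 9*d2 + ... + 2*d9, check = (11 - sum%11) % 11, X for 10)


Weighted sum: 189
189 mod 11 = 2

Check digit: 9


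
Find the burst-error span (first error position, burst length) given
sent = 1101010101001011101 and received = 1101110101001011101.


XOR: 0000100000000000000

Burst at position 4, length 1


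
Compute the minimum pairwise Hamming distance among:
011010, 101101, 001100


Comparing all pairs, minimum distance: 2
Can detect 1 errors, correct 0 errors

2


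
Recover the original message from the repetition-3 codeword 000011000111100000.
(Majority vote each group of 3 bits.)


Groups: 000, 011, 000, 111, 100, 000
Majority votes: 010100

010100


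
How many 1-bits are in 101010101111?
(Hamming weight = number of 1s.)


Counting 1s in 101010101111

8


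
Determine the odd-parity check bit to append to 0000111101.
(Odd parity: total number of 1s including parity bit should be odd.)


Number of 1s in data: 5
Parity bit: 0

0


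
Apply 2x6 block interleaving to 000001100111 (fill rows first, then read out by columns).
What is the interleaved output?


Matrix:
  000001
  100111
Read columns: 010000010111

010000010111


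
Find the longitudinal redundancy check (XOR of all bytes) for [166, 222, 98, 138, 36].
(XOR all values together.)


XOR chain: 166 ^ 222 ^ 98 ^ 138 ^ 36 = 180

180


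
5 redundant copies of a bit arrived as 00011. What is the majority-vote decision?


Ones: 2 out of 5
Threshold: 3

0 (2/5 voted 1)


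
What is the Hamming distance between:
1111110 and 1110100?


XOR: 0001010
Count of 1s: 2

2


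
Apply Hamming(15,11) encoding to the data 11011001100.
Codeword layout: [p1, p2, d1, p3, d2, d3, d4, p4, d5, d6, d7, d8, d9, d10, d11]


Parity bits: p1=1, p2=0, p3=0, p4=1

101010111001100


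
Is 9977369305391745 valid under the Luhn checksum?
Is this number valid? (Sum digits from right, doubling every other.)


Luhn sum = 96
96 mod 10 = 6

Invalid (Luhn sum mod 10 = 6)


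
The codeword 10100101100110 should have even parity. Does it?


Number of 1s: 7

No, parity error (7 ones)


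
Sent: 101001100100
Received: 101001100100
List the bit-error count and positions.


XOR: 000000000000

0 errors (received matches sent)


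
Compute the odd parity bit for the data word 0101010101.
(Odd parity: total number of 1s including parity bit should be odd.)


Number of 1s in data: 5
Parity bit: 0

0


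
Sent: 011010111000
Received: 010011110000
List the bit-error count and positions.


XOR: 001001001000

3 error(s) at position(s): 2, 5, 8


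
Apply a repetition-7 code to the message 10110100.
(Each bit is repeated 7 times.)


Each bit -> 7 copies

11111110000000111111111111110000000111111100000000000000


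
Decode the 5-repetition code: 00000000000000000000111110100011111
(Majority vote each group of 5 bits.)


Groups: 00000, 00000, 00000, 00000, 11111, 01000, 11111
Majority votes: 0000101

0000101


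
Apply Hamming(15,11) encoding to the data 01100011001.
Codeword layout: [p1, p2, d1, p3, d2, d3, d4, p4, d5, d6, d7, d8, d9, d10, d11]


Parity bits: p1=1, p2=1, p3=0, p4=1

110011010011001


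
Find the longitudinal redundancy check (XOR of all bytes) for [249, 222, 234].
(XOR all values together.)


XOR chain: 249 ^ 222 ^ 234 = 205

205


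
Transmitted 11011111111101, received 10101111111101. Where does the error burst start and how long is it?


XOR: 01110000000000

Burst at position 1, length 3


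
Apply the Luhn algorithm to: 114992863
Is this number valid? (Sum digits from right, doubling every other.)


Luhn sum = 43
43 mod 10 = 3

Invalid (Luhn sum mod 10 = 3)


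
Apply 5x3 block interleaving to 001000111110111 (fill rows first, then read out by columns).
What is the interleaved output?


Matrix:
  001
  000
  111
  110
  111
Read columns: 001110011110101

001110011110101


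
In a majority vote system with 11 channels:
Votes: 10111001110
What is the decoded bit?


Ones: 7 out of 11
Threshold: 6

1 (7/11 voted 1)


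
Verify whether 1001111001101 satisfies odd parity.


Number of 1s: 8

No, parity error (8 ones)


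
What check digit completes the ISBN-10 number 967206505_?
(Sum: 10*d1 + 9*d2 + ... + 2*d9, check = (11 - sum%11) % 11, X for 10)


Weighted sum: 274
274 mod 11 = 10

Check digit: 1


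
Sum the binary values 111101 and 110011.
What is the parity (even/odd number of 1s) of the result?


111101 = 61
110011 = 51
Sum = 112 = 1110000
1s count = 3

odd parity (3 ones in 1110000)


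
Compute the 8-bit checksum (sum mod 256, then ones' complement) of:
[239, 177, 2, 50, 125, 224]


Sum = 817 mod 256 = 49
Complement = 206

206


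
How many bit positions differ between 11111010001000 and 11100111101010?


XOR: 00011101100010
Count of 1s: 6

6


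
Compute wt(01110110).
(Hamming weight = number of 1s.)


Counting 1s in 01110110

5


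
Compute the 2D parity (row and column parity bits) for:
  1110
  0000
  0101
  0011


Row parities: 1000
Column parities: 1000

Row P: 1000, Col P: 1000, Corner: 1


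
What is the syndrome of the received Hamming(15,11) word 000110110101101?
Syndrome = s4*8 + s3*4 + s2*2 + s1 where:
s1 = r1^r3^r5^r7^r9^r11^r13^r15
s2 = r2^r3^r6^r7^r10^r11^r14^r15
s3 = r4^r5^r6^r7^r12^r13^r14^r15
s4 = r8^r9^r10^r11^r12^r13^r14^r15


s1=0, s2=1, s3=0, s4=1

Syndrome = 10 (error at position 10)


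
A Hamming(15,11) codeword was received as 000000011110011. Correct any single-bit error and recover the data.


Syndrome = 1: error at position 1

Data: 00001110011 (corrected bit 1)


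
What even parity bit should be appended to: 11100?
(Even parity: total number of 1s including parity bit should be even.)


Number of 1s in data: 3
Parity bit: 1

1


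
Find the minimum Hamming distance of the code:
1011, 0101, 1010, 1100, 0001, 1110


Comparing all pairs, minimum distance: 1
Can detect 0 errors, correct 0 errors

1


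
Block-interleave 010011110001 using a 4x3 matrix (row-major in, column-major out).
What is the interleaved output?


Matrix:
  010
  011
  110
  001
Read columns: 001011100101

001011100101


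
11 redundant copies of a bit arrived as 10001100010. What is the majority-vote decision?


Ones: 4 out of 11
Threshold: 6

0 (4/11 voted 1)


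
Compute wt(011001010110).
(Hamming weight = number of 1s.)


Counting 1s in 011001010110

6


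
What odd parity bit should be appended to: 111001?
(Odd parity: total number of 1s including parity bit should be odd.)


Number of 1s in data: 4
Parity bit: 1

1


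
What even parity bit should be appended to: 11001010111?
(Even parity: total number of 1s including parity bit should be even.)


Number of 1s in data: 7
Parity bit: 1

1


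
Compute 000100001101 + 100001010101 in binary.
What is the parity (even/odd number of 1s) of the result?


000100001101 = 269
100001010101 = 2133
Sum = 2402 = 100101100010
1s count = 5

odd parity (5 ones in 100101100010)


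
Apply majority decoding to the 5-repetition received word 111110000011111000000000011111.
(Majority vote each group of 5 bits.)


Groups: 11111, 00000, 11111, 00000, 00000, 11111
Majority votes: 101001

101001
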